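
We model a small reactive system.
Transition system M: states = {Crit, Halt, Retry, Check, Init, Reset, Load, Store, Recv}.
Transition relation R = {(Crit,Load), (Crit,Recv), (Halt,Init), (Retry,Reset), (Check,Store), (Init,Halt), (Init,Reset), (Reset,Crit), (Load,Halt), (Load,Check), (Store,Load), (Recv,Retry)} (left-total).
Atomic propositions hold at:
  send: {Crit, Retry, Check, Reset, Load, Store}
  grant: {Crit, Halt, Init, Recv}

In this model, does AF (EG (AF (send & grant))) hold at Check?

Sat(send & grant) = {Crit}
AF (send & grant): least fixpoint, start Z0 = {Crit}, add states with every successor in Z. Z1 = {Crit, Reset}; Z2 = {Crit, Retry, Reset}; Z3 = {Crit, Retry, Reset, Recv}; fixed.
Sat(AF (send & grant)) = {Crit, Retry, Reset, Recv}
EG (AF (send & grant)): greatest fixpoint, start Z0 = {Crit, Retry, Reset, Recv}, keep only states in Sat with some successor in Z. Already a fixed point.
Sat(EG (AF (send & grant))) = {Crit, Retry, Reset, Recv}
AF (EG (AF (send & grant))): least fixpoint, start Z0 = {Crit, Retry, Reset, Recv}, add states with every successor in Z. Already a fixed point.
Sat(AF (EG (AF (send & grant)))) = {Crit, Retry, Reset, Recv}
Check ∉ Sat(AF (EG (AF (send & grant)))) = {Crit, Retry, Reset, Recv}, so the formula does not hold at Check.

No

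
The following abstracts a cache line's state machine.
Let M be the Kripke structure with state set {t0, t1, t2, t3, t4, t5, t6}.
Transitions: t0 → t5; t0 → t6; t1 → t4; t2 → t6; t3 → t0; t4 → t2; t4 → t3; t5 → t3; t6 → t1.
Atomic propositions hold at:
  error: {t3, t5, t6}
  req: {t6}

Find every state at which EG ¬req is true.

{t0, t1, t3, t4, t5}

Sat(¬req) = {t0, t1, t2, t3, t4, t5}
EG ¬req: greatest fixpoint, start Z0 = {t0, t1, t2, t3, t4, t5}, keep only states in Sat with some successor in Z. Z1 = {t0, t1, t3, t4, t5}; fixed.
Sat(EG ¬req) = {t0, t1, t3, t4, t5}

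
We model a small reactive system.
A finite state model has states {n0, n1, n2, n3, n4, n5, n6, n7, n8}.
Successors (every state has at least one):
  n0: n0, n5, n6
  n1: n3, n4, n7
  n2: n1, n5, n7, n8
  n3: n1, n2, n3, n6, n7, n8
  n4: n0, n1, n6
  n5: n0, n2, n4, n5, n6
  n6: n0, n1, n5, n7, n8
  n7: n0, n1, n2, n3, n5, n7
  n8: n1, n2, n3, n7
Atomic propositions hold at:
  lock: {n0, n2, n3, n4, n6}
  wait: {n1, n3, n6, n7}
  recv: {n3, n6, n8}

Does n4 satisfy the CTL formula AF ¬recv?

Sat(¬recv) = {n0, n1, n2, n4, n5, n7}
AF ¬recv: least fixpoint, start Z0 = {n0, n1, n2, n4, n5, n7}, add states with every successor in Z. Already a fixed point.
Sat(AF ¬recv) = {n0, n1, n2, n4, n5, n7}
n4 ∈ Sat(AF ¬recv) = {n0, n1, n2, n4, n5, n7}, so the formula holds at n4.

Yes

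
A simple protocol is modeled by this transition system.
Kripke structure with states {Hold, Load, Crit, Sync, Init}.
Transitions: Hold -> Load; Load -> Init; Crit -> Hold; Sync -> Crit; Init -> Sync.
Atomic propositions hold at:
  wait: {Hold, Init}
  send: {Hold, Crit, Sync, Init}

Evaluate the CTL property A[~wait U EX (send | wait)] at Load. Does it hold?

Sat(~wait) = {Load, Crit, Sync}
Sat(send | wait) = {Hold, Crit, Sync, Init}
Sat(EX (send | wait)) = {s : some successor in {Hold, Crit, Sync, Init}} = {Load, Crit, Sync, Init}
A[~wait U EX (send | wait)]: least fixpoint, start Z0 = Sat(EX (send | wait)) = {Load, Crit, Sync, Init}, add states in Sat(~wait) with every successor in Z. Already a fixed point.
Sat(A[~wait U EX (send | wait)]) = {Load, Crit, Sync, Init}
Load ∈ Sat(A[~wait U EX (send | wait)]) = {Load, Crit, Sync, Init}, so the formula holds at Load.

Yes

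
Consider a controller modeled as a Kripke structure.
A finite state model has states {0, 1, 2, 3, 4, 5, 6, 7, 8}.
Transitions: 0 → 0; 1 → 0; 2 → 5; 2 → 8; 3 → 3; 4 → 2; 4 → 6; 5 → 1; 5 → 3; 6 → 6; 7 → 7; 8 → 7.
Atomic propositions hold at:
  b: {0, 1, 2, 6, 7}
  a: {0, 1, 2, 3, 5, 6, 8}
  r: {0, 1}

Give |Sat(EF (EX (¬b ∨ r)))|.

6

Sat(¬b) = {3, 4, 5, 8}
Sat(¬b ∨ r) = {0, 1, 3, 4, 5, 8}
Sat(EX (¬b ∨ r)) = {s : some successor in {0, 1, 3, 4, 5, 8}} = {0, 1, 2, 3, 5}
EF (EX (¬b ∨ r)): least fixpoint, start Z0 = {0, 1, 2, 3, 5}, add states with some successor in Z. Z1 = {0, 1, 2, 3, 4, 5}; fixed.
Sat(EF (EX (¬b ∨ r))) = {0, 1, 2, 3, 4, 5}
|Sat(EF (EX (¬b ∨ r)))| = |{0, 1, 2, 3, 4, 5}| = 6.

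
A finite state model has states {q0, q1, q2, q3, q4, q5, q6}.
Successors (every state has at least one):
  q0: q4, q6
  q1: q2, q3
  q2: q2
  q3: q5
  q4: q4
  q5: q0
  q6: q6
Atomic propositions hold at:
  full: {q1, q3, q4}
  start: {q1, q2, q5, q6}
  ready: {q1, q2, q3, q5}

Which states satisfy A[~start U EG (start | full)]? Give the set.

{q0, q1, q2, q4, q6}

Sat(~start) = {q0, q3, q4}
Sat(start | full) = {q1, q2, q3, q4, q5, q6}
EG (start | full): greatest fixpoint, start Z0 = {q1, q2, q3, q4, q5, q6}, keep only states in Sat with some successor in Z. Z1 = {q1, q2, q3, q4, q6}; Z2 = {q1, q2, q4, q6}; fixed.
Sat(EG (start | full)) = {q1, q2, q4, q6}
A[~start U EG (start | full)]: least fixpoint, start Z0 = Sat(EG (start | full)) = {q1, q2, q4, q6}, add states in Sat(~start) with every successor in Z. Z1 = {q0, q1, q2, q4, q6}; fixed.
Sat(A[~start U EG (start | full)]) = {q0, q1, q2, q4, q6}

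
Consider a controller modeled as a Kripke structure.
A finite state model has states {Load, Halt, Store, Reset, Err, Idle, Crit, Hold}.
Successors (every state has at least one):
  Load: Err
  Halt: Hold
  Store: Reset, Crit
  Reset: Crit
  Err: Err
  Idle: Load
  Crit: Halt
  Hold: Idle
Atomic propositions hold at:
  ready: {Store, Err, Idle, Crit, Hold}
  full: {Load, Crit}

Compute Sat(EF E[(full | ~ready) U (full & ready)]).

Sat(~ready) = {Load, Halt, Reset}
Sat(full | ~ready) = {Load, Halt, Reset, Crit}
Sat(full & ready) = {Crit}
E[(full | ~ready) U (full & ready)]: least fixpoint, start Z0 = Sat((full & ready)) = {Crit}, add states in Sat(full | ~ready) with some successor in Z. Z1 = {Reset, Crit}; fixed.
Sat(E[(full | ~ready) U (full & ready)]) = {Reset, Crit}
EF E[(full | ~ready) U (full & ready)]: least fixpoint, start Z0 = {Reset, Crit}, add states with some successor in Z. Z1 = {Store, Reset, Crit}; fixed.
Sat(EF E[(full | ~ready) U (full & ready)]) = {Store, Reset, Crit}

{Store, Reset, Crit}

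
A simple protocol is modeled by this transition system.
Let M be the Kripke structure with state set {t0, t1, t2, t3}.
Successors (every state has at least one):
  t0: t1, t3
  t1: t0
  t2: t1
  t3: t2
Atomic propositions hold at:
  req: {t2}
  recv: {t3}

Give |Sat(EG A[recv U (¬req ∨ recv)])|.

2

Sat(¬req) = {t0, t1, t3}
Sat(¬req ∨ recv) = {t0, t1, t3}
A[recv U (¬req ∨ recv)]: least fixpoint, start Z0 = Sat((¬req ∨ recv)) = {t0, t1, t3}, add states in Sat(recv) with every successor in Z. Already a fixed point.
Sat(A[recv U (¬req ∨ recv)]) = {t0, t1, t3}
EG A[recv U (¬req ∨ recv)]: greatest fixpoint, start Z0 = {t0, t1, t3}, keep only states in Sat with some successor in Z. Z1 = {t0, t1}; fixed.
Sat(EG A[recv U (¬req ∨ recv)]) = {t0, t1}
|Sat(EG A[recv U (¬req ∨ recv)])| = |{t0, t1}| = 2.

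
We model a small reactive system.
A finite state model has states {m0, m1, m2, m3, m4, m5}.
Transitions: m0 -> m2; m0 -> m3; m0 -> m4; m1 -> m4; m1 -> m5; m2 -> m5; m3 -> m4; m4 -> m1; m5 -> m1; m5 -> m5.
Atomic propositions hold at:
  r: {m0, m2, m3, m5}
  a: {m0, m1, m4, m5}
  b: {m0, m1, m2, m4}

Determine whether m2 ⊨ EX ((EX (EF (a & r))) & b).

No

Sat(a & r) = {m0, m5}
EF (a & r): least fixpoint, start Z0 = {m0, m5}, add states with some successor in Z. Z1 = {m0, m1, m2, m5}; Z2 = {m0, m1, m2, m4, m5}; Z3 = {m0, m1, m2, m3, m4, m5}; fixed.
Sat(EF (a & r)) = {m0, m1, m2, m3, m4, m5}
Sat(EX (EF (a & r))) = {s : some successor in {m0, m1, m2, m3, m4, m5}} = {m0, m1, m2, m3, m4, m5}
Sat((EX (EF (a & r))) & b) = {m0, m1, m2, m4}
Sat(EX ((EX (EF (a & r))) & b)) = {s : some successor in {m0, m1, m2, m4}} = {m0, m1, m3, m4, m5}
m2 ∉ Sat(EX ((EX (EF (a & r))) & b)) = {m0, m1, m3, m4, m5}, so the formula does not hold at m2.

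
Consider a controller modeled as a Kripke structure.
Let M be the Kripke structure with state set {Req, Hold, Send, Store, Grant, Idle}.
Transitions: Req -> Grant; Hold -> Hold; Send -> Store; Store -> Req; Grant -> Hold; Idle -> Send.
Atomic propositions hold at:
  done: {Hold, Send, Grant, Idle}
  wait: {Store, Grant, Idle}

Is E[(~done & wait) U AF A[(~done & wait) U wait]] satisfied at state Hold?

No

Sat(~done) = {Req, Store}
Sat(~done & wait) = {Store}
A[(~done & wait) U wait]: least fixpoint, start Z0 = Sat(wait) = {Store, Grant, Idle}, add states in Sat(~done & wait) with every successor in Z. Already a fixed point.
Sat(A[(~done & wait) U wait]) = {Store, Grant, Idle}
AF A[(~done & wait) U wait]: least fixpoint, start Z0 = {Store, Grant, Idle}, add states with every successor in Z. Z1 = {Req, Send, Store, Grant, Idle}; fixed.
Sat(AF A[(~done & wait) U wait]) = {Req, Send, Store, Grant, Idle}
E[(~done & wait) U AF A[(~done & wait) U wait]]: least fixpoint, start Z0 = Sat(AF A[(~done & wait) U wait]) = {Req, Send, Store, Grant, Idle}, add states in Sat(~done & wait) with some successor in Z. Already a fixed point.
Sat(E[(~done & wait) U AF A[(~done & wait) U wait]]) = {Req, Send, Store, Grant, Idle}
Hold ∉ Sat(E[(~done & wait) U AF A[(~done & wait) U wait]]) = {Req, Send, Store, Grant, Idle}, so the formula does not hold at Hold.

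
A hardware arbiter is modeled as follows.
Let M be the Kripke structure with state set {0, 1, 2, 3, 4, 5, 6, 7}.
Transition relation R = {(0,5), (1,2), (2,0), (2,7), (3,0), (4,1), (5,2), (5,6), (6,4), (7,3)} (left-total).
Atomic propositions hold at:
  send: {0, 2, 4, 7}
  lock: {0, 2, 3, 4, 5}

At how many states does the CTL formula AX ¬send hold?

3

Sat(¬send) = {1, 3, 5, 6}
Sat(AX ¬send) = {s : every successor in {1, 3, 5, 6}} = {0, 4, 7}
|Sat(AX ¬send)| = |{0, 4, 7}| = 3.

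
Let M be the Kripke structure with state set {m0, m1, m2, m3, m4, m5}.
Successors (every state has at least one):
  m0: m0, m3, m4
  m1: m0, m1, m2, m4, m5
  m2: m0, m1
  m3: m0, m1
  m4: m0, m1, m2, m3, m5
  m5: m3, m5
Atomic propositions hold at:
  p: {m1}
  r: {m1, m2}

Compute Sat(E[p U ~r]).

Sat(~r) = {m0, m3, m4, m5}
E[p U ~r]: least fixpoint, start Z0 = Sat(~r) = {m0, m3, m4, m5}, add states in Sat(p) with some successor in Z. Z1 = {m0, m1, m3, m4, m5}; fixed.
Sat(E[p U ~r]) = {m0, m1, m3, m4, m5}

{m0, m1, m3, m4, m5}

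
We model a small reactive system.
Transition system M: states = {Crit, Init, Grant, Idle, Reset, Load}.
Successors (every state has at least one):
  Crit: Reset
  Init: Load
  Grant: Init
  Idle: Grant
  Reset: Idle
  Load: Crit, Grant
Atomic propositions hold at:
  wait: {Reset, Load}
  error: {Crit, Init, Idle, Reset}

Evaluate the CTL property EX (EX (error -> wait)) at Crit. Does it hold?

No

Sat(error -> wait) = {Grant, Reset, Load}
Sat(EX (error -> wait)) = {s : some successor in {Grant, Reset, Load}} = {Crit, Init, Idle, Load}
Sat(EX (EX (error -> wait))) = {s : some successor in {Crit, Init, Idle, Load}} = {Init, Grant, Reset, Load}
Crit ∉ Sat(EX (EX (error -> wait))) = {Init, Grant, Reset, Load}, so the formula does not hold at Crit.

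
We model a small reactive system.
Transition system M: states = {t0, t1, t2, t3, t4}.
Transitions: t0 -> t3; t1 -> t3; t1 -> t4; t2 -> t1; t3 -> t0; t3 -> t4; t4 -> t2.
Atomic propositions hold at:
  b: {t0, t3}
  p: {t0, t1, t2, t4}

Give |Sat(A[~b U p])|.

4

Sat(~b) = {t1, t2, t4}
A[~b U p]: least fixpoint, start Z0 = Sat(p) = {t0, t1, t2, t4}, add states in Sat(~b) with every successor in Z. Already a fixed point.
Sat(A[~b U p]) = {t0, t1, t2, t4}
|Sat(A[~b U p])| = |{t0, t1, t2, t4}| = 4.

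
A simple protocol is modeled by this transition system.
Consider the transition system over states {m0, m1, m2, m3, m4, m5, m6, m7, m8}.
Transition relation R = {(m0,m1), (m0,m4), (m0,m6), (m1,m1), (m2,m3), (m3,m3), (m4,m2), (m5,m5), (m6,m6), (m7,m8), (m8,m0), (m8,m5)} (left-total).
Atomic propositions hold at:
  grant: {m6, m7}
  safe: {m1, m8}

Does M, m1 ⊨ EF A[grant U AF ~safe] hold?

Sat(~safe) = {m0, m2, m3, m4, m5, m6, m7}
AF ~safe: least fixpoint, start Z0 = {m0, m2, m3, m4, m5, m6, m7}, add states with every successor in Z. Z1 = {m0, m2, m3, m4, m5, m6, m7, m8}; fixed.
Sat(AF ~safe) = {m0, m2, m3, m4, m5, m6, m7, m8}
A[grant U AF ~safe]: least fixpoint, start Z0 = Sat(AF ~safe) = {m0, m2, m3, m4, m5, m6, m7, m8}, add states in Sat(grant) with every successor in Z. Already a fixed point.
Sat(A[grant U AF ~safe]) = {m0, m2, m3, m4, m5, m6, m7, m8}
EF A[grant U AF ~safe]: least fixpoint, start Z0 = {m0, m2, m3, m4, m5, m6, m7, m8}, add states with some successor in Z. Already a fixed point.
Sat(EF A[grant U AF ~safe]) = {m0, m2, m3, m4, m5, m6, m7, m8}
m1 ∉ Sat(EF A[grant U AF ~safe]) = {m0, m2, m3, m4, m5, m6, m7, m8}, so the formula does not hold at m1.

No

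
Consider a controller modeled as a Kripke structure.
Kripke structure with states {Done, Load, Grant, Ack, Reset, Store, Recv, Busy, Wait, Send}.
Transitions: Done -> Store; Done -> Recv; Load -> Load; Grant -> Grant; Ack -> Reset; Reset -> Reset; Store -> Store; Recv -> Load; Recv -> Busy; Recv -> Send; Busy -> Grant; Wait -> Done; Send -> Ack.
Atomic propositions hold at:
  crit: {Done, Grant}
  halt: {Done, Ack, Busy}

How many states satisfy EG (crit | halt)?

2

Sat(crit | halt) = {Done, Grant, Ack, Busy}
EG (crit | halt): greatest fixpoint, start Z0 = {Done, Grant, Ack, Busy}, keep only states in Sat with some successor in Z. Z1 = {Grant, Busy}; fixed.
Sat(EG (crit | halt)) = {Grant, Busy}
|Sat(EG (crit | halt))| = |{Grant, Busy}| = 2.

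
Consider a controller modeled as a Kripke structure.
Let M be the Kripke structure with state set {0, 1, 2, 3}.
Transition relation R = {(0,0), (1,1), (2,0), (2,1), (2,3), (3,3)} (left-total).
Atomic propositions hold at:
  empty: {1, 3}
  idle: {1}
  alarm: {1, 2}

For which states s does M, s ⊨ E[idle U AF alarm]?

{1, 2}

AF alarm: least fixpoint, start Z0 = {1, 2}, add states with every successor in Z. Already a fixed point.
Sat(AF alarm) = {1, 2}
E[idle U AF alarm]: least fixpoint, start Z0 = Sat(AF alarm) = {1, 2}, add states in Sat(idle) with some successor in Z. Already a fixed point.
Sat(E[idle U AF alarm]) = {1, 2}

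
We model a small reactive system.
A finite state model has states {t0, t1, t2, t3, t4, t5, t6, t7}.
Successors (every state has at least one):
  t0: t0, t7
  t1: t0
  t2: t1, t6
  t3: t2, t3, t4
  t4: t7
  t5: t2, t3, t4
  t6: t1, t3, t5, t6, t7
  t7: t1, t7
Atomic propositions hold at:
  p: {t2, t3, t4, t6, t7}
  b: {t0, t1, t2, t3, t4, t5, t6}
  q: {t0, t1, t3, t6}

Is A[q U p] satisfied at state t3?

Yes

A[q U p]: least fixpoint, start Z0 = Sat(p) = {t2, t3, t4, t6, t7}, add states in Sat(q) with every successor in Z. Already a fixed point.
Sat(A[q U p]) = {t2, t3, t4, t6, t7}
t3 ∈ Sat(A[q U p]) = {t2, t3, t4, t6, t7}, so the formula holds at t3.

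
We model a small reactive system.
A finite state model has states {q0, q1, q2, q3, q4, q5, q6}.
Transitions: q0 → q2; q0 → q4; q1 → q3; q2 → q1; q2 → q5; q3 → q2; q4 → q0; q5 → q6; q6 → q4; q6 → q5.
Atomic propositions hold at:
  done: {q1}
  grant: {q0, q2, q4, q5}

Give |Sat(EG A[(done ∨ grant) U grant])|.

Sat(done ∨ grant) = {q0, q1, q2, q4, q5}
A[(done ∨ grant) U grant]: least fixpoint, start Z0 = Sat(grant) = {q0, q2, q4, q5}, add states in Sat(done ∨ grant) with every successor in Z. Already a fixed point.
Sat(A[(done ∨ grant) U grant]) = {q0, q2, q4, q5}
EG A[(done ∨ grant) U grant]: greatest fixpoint, start Z0 = {q0, q2, q4, q5}, keep only states in Sat with some successor in Z. Z1 = {q0, q2, q4}; Z2 = {q0, q4}; fixed.
Sat(EG A[(done ∨ grant) U grant]) = {q0, q4}
|Sat(EG A[(done ∨ grant) U grant])| = |{q0, q4}| = 2.

2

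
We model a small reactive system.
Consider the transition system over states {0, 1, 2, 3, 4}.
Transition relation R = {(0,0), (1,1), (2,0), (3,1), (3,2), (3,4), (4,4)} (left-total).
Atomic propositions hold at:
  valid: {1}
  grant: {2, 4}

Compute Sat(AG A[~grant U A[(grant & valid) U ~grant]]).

{0, 1}

Sat(~grant) = {0, 1, 3}
Sat(grant & valid) = ∅
A[(grant & valid) U ~grant]: least fixpoint, start Z0 = Sat(~grant) = {0, 1, 3}, add states in Sat(grant & valid) with every successor in Z. Already a fixed point.
Sat(A[(grant & valid) U ~grant]) = {0, 1, 3}
A[~grant U A[(grant & valid) U ~grant]]: least fixpoint, start Z0 = Sat(A[(grant & valid) U ~grant]) = {0, 1, 3}, add states in Sat(~grant) with every successor in Z. Already a fixed point.
Sat(A[~grant U A[(grant & valid) U ~grant]]) = {0, 1, 3}
AG A[~grant U A[(grant & valid) U ~grant]]: greatest fixpoint, start Z0 = {0, 1, 3}, keep only states in Sat with every successor in Z. Z1 = {0, 1}; fixed.
Sat(AG A[~grant U A[(grant & valid) U ~grant]]) = {0, 1}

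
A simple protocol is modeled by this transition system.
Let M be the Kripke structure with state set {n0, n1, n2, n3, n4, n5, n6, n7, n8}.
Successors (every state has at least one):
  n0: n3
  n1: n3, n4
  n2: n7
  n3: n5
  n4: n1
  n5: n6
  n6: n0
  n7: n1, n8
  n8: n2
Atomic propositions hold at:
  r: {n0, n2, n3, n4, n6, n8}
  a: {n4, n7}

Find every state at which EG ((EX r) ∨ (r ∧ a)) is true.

Sat(EX r) = {s : some successor in {n0, n2, n3, n4, n6, n8}} = {n0, n1, n5, n6, n7, n8}
Sat(r ∧ a) = {n4}
Sat((EX r) ∨ (r ∧ a)) = {n0, n1, n4, n5, n6, n7, n8}
EG ((EX r) ∨ (r ∧ a)): greatest fixpoint, start Z0 = {n0, n1, n4, n5, n6, n7, n8}, keep only states in Sat with some successor in Z. Z1 = {n1, n4, n5, n6, n7}; Z2 = {n1, n4, n5, n7}; Z3 = {n1, n4, n7}; fixed.
Sat(EG ((EX r) ∨ (r ∧ a))) = {n1, n4, n7}

{n1, n4, n7}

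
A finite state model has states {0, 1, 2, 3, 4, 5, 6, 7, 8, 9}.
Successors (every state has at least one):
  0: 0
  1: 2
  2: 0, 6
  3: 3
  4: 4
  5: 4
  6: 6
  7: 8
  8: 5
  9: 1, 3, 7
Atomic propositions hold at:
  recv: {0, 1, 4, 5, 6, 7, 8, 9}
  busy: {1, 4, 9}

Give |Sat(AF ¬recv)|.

3

Sat(¬recv) = {2, 3}
AF ¬recv: least fixpoint, start Z0 = {2, 3}, add states with every successor in Z. Z1 = {1, 2, 3}; fixed.
Sat(AF ¬recv) = {1, 2, 3}
|Sat(AF ¬recv)| = |{1, 2, 3}| = 3.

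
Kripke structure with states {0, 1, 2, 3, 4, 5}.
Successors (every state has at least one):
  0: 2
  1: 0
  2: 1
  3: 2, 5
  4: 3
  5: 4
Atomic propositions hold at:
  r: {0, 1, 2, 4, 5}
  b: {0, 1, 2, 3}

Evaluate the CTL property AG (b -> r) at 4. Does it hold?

Sat(b -> r) = {0, 1, 2, 4, 5}
AG (b -> r): greatest fixpoint, start Z0 = {0, 1, 2, 4, 5}, keep only states in Sat with every successor in Z. Z1 = {0, 1, 2, 5}; Z2 = {0, 1, 2}; fixed.
Sat(AG (b -> r)) = {0, 1, 2}
4 ∉ Sat(AG (b -> r)) = {0, 1, 2}, so the formula does not hold at 4.

No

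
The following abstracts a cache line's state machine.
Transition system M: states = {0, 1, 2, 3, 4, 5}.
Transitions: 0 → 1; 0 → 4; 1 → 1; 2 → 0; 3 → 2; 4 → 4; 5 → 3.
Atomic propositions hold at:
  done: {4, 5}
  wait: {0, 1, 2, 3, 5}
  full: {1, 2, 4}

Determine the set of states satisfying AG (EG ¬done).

{1}

Sat(¬done) = {0, 1, 2, 3}
EG ¬done: greatest fixpoint, start Z0 = {0, 1, 2, 3}, keep only states in Sat with some successor in Z. Already a fixed point.
Sat(EG ¬done) = {0, 1, 2, 3}
AG (EG ¬done): greatest fixpoint, start Z0 = {0, 1, 2, 3}, keep only states in Sat with every successor in Z. Z1 = {1, 2, 3}; Z2 = {1, 3}; Z3 = {1}; fixed.
Sat(AG (EG ¬done)) = {1}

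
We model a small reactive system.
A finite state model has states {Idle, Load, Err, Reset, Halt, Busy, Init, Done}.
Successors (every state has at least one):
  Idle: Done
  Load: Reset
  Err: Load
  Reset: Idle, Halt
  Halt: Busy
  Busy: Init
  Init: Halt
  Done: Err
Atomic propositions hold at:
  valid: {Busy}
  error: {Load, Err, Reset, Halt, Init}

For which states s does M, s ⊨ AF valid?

{Halt, Busy, Init}

AF valid: least fixpoint, start Z0 = {Busy}, add states with every successor in Z. Z1 = {Halt, Busy}; Z2 = {Halt, Busy, Init}; fixed.
Sat(AF valid) = {Halt, Busy, Init}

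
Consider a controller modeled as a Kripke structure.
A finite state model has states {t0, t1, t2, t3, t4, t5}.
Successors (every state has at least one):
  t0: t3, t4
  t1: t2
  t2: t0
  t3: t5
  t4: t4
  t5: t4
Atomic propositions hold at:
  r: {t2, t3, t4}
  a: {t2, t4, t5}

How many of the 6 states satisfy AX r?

4

Sat(AX r) = {s : every successor in {t2, t3, t4}} = {t0, t1, t4, t5}
|Sat(AX r)| = |{t0, t1, t4, t5}| = 4.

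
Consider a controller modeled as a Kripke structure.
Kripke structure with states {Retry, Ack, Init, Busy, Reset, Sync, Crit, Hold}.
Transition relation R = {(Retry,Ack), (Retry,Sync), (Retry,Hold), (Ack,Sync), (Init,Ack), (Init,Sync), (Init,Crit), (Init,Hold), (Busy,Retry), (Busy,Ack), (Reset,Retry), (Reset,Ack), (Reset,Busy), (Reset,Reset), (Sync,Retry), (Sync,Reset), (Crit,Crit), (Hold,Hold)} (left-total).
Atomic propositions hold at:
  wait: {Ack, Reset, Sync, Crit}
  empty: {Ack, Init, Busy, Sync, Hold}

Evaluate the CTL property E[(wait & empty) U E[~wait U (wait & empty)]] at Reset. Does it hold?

No

Sat(wait & empty) = {Ack, Sync}
Sat(~wait) = {Retry, Init, Busy, Hold}
E[~wait U (wait & empty)]: least fixpoint, start Z0 = Sat((wait & empty)) = {Ack, Sync}, add states in Sat(~wait) with some successor in Z. Z1 = {Retry, Ack, Init, Busy, Sync}; fixed.
Sat(E[~wait U (wait & empty)]) = {Retry, Ack, Init, Busy, Sync}
E[(wait & empty) U E[~wait U (wait & empty)]]: least fixpoint, start Z0 = Sat(E[~wait U (wait & empty)]) = {Retry, Ack, Init, Busy, Sync}, add states in Sat(wait & empty) with some successor in Z. Already a fixed point.
Sat(E[(wait & empty) U E[~wait U (wait & empty)]]) = {Retry, Ack, Init, Busy, Sync}
Reset ∉ Sat(E[(wait & empty) U E[~wait U (wait & empty)]]) = {Retry, Ack, Init, Busy, Sync}, so the formula does not hold at Reset.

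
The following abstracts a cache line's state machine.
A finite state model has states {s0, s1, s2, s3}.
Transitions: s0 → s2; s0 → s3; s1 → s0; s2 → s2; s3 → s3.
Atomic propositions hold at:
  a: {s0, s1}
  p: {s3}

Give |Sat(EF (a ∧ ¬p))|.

2

Sat(¬p) = {s0, s1, s2}
Sat(a ∧ ¬p) = {s0, s1}
EF (a ∧ ¬p): least fixpoint, start Z0 = {s0, s1}, add states with some successor in Z. Already a fixed point.
Sat(EF (a ∧ ¬p)) = {s0, s1}
|Sat(EF (a ∧ ¬p))| = |{s0, s1}| = 2.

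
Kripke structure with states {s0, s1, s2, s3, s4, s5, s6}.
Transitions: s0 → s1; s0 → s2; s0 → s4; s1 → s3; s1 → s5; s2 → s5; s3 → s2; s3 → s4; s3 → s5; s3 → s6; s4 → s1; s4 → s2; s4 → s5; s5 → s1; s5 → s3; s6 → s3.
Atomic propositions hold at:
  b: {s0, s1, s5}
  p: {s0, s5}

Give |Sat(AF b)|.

5

AF b: least fixpoint, start Z0 = {s0, s1, s5}, add states with every successor in Z. Z1 = {s0, s1, s2, s5}; Z2 = {s0, s1, s2, s4, s5}; fixed.
Sat(AF b) = {s0, s1, s2, s4, s5}
|Sat(AF b)| = |{s0, s1, s2, s4, s5}| = 5.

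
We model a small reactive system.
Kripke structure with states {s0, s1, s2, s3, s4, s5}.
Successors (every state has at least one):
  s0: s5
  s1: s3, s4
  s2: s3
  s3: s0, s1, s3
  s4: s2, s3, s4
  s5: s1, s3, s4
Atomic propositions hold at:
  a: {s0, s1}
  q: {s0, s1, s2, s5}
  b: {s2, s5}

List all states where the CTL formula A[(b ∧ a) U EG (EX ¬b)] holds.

Sat(b ∧ a) = ∅
Sat(¬b) = {s0, s1, s3, s4}
Sat(EX ¬b) = {s : some successor in {s0, s1, s3, s4}} = {s1, s2, s3, s4, s5}
EG (EX ¬b): greatest fixpoint, start Z0 = {s1, s2, s3, s4, s5}, keep only states in Sat with some successor in Z. Already a fixed point.
Sat(EG (EX ¬b)) = {s1, s2, s3, s4, s5}
A[(b ∧ a) U EG (EX ¬b)]: least fixpoint, start Z0 = Sat(EG (EX ¬b)) = {s1, s2, s3, s4, s5}, add states in Sat(b ∧ a) with every successor in Z. Already a fixed point.
Sat(A[(b ∧ a) U EG (EX ¬b)]) = {s1, s2, s3, s4, s5}

{s1, s2, s3, s4, s5}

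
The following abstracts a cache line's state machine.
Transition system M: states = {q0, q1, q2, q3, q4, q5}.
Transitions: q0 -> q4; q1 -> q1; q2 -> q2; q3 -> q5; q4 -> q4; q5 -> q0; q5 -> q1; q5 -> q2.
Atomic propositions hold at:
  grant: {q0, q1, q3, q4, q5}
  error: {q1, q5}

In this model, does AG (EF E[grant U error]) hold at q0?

No

E[grant U error]: least fixpoint, start Z0 = Sat(error) = {q1, q5}, add states in Sat(grant) with some successor in Z. Z1 = {q1, q3, q5}; fixed.
Sat(E[grant U error]) = {q1, q3, q5}
EF E[grant U error]: least fixpoint, start Z0 = {q1, q3, q5}, add states with some successor in Z. Already a fixed point.
Sat(EF E[grant U error]) = {q1, q3, q5}
AG (EF E[grant U error]): greatest fixpoint, start Z0 = {q1, q3, q5}, keep only states in Sat with every successor in Z. Z1 = {q1, q3}; Z2 = {q1}; fixed.
Sat(AG (EF E[grant U error])) = {q1}
q0 ∉ Sat(AG (EF E[grant U error])) = {q1}, so the formula does not hold at q0.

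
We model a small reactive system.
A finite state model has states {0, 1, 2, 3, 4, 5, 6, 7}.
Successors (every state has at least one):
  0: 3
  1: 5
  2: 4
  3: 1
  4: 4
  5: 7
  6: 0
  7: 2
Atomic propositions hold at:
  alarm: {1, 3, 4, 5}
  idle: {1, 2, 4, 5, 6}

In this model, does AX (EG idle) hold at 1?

No

EG idle: greatest fixpoint, start Z0 = {1, 2, 4, 5, 6}, keep only states in Sat with some successor in Z. Z1 = {1, 2, 4}; Z2 = {2, 4}; fixed.
Sat(EG idle) = {2, 4}
Sat(AX (EG idle)) = {s : every successor in {2, 4}} = {2, 4, 7}
1 ∉ Sat(AX (EG idle)) = {2, 4, 7}, so the formula does not hold at 1.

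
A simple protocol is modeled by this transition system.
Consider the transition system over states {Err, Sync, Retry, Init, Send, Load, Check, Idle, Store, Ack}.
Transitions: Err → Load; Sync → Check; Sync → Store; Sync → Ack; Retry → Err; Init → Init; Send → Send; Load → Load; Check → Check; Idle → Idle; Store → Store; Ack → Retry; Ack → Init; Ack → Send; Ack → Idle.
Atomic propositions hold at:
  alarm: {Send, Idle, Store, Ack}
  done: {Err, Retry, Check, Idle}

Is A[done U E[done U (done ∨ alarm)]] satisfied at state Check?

Yes

Sat(done ∨ alarm) = {Err, Retry, Send, Check, Idle, Store, Ack}
E[done U (done ∨ alarm)]: least fixpoint, start Z0 = Sat((done ∨ alarm)) = {Err, Retry, Send, Check, Idle, Store, Ack}, add states in Sat(done) with some successor in Z. Already a fixed point.
Sat(E[done U (done ∨ alarm)]) = {Err, Retry, Send, Check, Idle, Store, Ack}
A[done U E[done U (done ∨ alarm)]]: least fixpoint, start Z0 = Sat(E[done U (done ∨ alarm)]) = {Err, Retry, Send, Check, Idle, Store, Ack}, add states in Sat(done) with every successor in Z. Already a fixed point.
Sat(A[done U E[done U (done ∨ alarm)]]) = {Err, Retry, Send, Check, Idle, Store, Ack}
Check ∈ Sat(A[done U E[done U (done ∨ alarm)]]) = {Err, Retry, Send, Check, Idle, Store, Ack}, so the formula holds at Check.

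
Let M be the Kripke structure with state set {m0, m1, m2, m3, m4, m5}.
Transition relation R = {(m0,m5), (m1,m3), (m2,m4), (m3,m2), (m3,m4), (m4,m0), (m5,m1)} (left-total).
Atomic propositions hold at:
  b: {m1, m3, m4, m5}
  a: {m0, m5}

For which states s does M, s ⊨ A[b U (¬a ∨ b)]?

{m1, m2, m3, m4, m5}

Sat(¬a) = {m1, m2, m3, m4}
Sat(¬a ∨ b) = {m1, m2, m3, m4, m5}
A[b U (¬a ∨ b)]: least fixpoint, start Z0 = Sat((¬a ∨ b)) = {m1, m2, m3, m4, m5}, add states in Sat(b) with every successor in Z. Already a fixed point.
Sat(A[b U (¬a ∨ b)]) = {m1, m2, m3, m4, m5}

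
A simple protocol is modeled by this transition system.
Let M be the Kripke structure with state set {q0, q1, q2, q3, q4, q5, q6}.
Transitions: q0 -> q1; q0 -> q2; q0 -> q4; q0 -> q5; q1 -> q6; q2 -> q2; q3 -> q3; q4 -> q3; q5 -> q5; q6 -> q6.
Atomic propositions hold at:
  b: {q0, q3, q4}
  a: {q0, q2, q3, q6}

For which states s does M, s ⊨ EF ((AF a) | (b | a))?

{q0, q1, q2, q3, q4, q6}

AF a: least fixpoint, start Z0 = {q0, q2, q3, q6}, add states with every successor in Z. Z1 = {q0, q1, q2, q3, q4, q6}; fixed.
Sat(AF a) = {q0, q1, q2, q3, q4, q6}
Sat(b | a) = {q0, q2, q3, q4, q6}
Sat((AF a) | (b | a)) = {q0, q1, q2, q3, q4, q6}
EF ((AF a) | (b | a)): least fixpoint, start Z0 = {q0, q1, q2, q3, q4, q6}, add states with some successor in Z. Already a fixed point.
Sat(EF ((AF a) | (b | a))) = {q0, q1, q2, q3, q4, q6}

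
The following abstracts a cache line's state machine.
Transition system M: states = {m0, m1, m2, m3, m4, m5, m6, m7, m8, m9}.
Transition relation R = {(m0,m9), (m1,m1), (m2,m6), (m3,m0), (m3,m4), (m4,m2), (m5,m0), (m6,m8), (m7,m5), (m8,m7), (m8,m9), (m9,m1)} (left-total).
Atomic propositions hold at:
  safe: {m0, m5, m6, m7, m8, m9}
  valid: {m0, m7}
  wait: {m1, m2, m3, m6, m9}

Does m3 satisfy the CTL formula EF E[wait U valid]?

E[wait U valid]: least fixpoint, start Z0 = Sat(valid) = {m0, m7}, add states in Sat(wait) with some successor in Z. Z1 = {m0, m3, m7}; fixed.
Sat(E[wait U valid]) = {m0, m3, m7}
EF E[wait U valid]: least fixpoint, start Z0 = {m0, m3, m7}, add states with some successor in Z. Z1 = {m0, m3, m5, m7, m8}; Z2 = {m0, m3, m5, m6, m7, m8}; Z3 = {m0, m2, m3, m5, m6, m7, m8}; Z4 = {m0, m2, m3, m4, m5, m6, m7, m8}; fixed.
Sat(EF E[wait U valid]) = {m0, m2, m3, m4, m5, m6, m7, m8}
m3 ∈ Sat(EF E[wait U valid]) = {m0, m2, m3, m4, m5, m6, m7, m8}, so the formula holds at m3.

Yes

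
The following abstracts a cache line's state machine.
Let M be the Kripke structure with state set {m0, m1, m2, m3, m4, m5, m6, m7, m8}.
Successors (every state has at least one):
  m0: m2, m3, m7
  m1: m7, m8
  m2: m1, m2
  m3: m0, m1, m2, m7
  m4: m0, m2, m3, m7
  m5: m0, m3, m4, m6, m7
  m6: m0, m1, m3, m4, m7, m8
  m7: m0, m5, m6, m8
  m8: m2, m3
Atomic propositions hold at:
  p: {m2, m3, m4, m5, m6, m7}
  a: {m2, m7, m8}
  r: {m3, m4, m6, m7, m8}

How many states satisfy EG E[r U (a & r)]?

5

Sat(a & r) = {m7, m8}
E[r U (a & r)]: least fixpoint, start Z0 = Sat((a & r)) = {m7, m8}, add states in Sat(r) with some successor in Z. Z1 = {m3, m4, m6, m7, m8}; fixed.
Sat(E[r U (a & r)]) = {m3, m4, m6, m7, m8}
EG E[r U (a & r)]: greatest fixpoint, start Z0 = {m3, m4, m6, m7, m8}, keep only states in Sat with some successor in Z. Already a fixed point.
Sat(EG E[r U (a & r)]) = {m3, m4, m6, m7, m8}
|Sat(EG E[r U (a & r)])| = |{m3, m4, m6, m7, m8}| = 5.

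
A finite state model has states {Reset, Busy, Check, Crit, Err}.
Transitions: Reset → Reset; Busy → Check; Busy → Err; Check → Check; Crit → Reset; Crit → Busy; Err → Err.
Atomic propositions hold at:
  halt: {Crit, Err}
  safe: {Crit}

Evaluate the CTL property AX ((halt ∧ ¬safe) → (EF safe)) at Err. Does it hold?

Sat(¬safe) = {Reset, Busy, Check, Err}
Sat(halt ∧ ¬safe) = {Err}
EF safe: least fixpoint, start Z0 = {Crit}, add states with some successor in Z. Already a fixed point.
Sat(EF safe) = {Crit}
Sat((halt ∧ ¬safe) → (EF safe)) = {Reset, Busy, Check, Crit}
Sat(AX ((halt ∧ ¬safe) → (EF safe))) = {s : every successor in {Reset, Busy, Check, Crit}} = {Reset, Check, Crit}
Err ∉ Sat(AX ((halt ∧ ¬safe) → (EF safe))) = {Reset, Check, Crit}, so the formula does not hold at Err.

No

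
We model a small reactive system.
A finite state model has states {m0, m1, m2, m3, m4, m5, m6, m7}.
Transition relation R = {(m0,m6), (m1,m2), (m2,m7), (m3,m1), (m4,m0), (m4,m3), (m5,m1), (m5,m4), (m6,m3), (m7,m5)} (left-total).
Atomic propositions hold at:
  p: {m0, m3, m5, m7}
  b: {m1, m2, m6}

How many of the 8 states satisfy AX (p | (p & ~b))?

Sat(~b) = {m0, m3, m4, m5, m7}
Sat(p & ~b) = {m0, m3, m5, m7}
Sat(p | (p & ~b)) = {m0, m3, m5, m7}
Sat(AX (p | (p & ~b))) = {s : every successor in {m0, m3, m5, m7}} = {m2, m4, m6, m7}
|Sat(AX (p | (p & ~b)))| = |{m2, m4, m6, m7}| = 4.

4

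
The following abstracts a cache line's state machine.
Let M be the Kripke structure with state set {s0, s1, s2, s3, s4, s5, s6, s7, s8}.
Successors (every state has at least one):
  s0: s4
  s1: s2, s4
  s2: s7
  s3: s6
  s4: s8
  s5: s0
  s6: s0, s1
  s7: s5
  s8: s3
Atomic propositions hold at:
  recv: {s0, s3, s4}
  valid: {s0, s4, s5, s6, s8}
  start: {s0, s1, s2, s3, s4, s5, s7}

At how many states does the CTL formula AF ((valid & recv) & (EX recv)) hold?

Sat(valid & recv) = {s0, s4}
Sat(EX recv) = {s : some successor in {s0, s3, s4}} = {s0, s1, s5, s6, s8}
Sat((valid & recv) & (EX recv)) = {s0}
AF ((valid & recv) & (EX recv)): least fixpoint, start Z0 = {s0}, add states with every successor in Z. Z1 = {s0, s5}; Z2 = {s0, s5, s7}; Z3 = {s0, s2, s5, s7}; fixed.
Sat(AF ((valid & recv) & (EX recv))) = {s0, s2, s5, s7}
|Sat(AF ((valid & recv) & (EX recv)))| = |{s0, s2, s5, s7}| = 4.

4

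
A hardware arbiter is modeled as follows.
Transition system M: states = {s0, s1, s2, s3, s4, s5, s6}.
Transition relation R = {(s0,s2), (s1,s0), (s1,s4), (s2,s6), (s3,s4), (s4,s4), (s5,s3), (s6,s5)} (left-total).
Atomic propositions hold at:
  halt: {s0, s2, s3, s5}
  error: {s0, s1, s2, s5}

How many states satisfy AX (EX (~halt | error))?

6

Sat(~halt) = {s1, s4, s6}
Sat(~halt | error) = {s0, s1, s2, s4, s5, s6}
Sat(EX (~halt | error)) = {s : some successor in {s0, s1, s2, s4, s5, s6}} = {s0, s1, s2, s3, s4, s6}
Sat(AX (EX (~halt | error))) = {s : every successor in {s0, s1, s2, s3, s4, s6}} = {s0, s1, s2, s3, s4, s5}
|Sat(AX (EX (~halt | error)))| = |{s0, s1, s2, s3, s4, s5}| = 6.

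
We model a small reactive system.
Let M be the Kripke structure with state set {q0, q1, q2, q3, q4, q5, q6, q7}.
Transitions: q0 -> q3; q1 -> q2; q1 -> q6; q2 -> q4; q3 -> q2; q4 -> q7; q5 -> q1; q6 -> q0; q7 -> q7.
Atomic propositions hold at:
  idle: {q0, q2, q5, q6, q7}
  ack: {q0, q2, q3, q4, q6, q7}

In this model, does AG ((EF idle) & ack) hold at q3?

Yes

EF idle: least fixpoint, start Z0 = {q0, q2, q5, q6, q7}, add states with some successor in Z. Z1 = {q0, q1, q2, q3, q4, q5, q6, q7}; fixed.
Sat(EF idle) = {q0, q1, q2, q3, q4, q5, q6, q7}
Sat((EF idle) & ack) = {q0, q2, q3, q4, q6, q7}
AG ((EF idle) & ack): greatest fixpoint, start Z0 = {q0, q2, q3, q4, q6, q7}, keep only states in Sat with every successor in Z. Already a fixed point.
Sat(AG ((EF idle) & ack)) = {q0, q2, q3, q4, q6, q7}
q3 ∈ Sat(AG ((EF idle) & ack)) = {q0, q2, q3, q4, q6, q7}, so the formula holds at q3.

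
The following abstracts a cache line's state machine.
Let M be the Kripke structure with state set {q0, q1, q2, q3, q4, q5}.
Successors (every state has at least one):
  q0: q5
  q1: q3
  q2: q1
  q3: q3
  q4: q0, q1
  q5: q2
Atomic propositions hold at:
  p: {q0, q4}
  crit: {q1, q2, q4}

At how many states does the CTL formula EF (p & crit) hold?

Sat(p & crit) = {q4}
EF (p & crit): least fixpoint, start Z0 = {q4}, add states with some successor in Z. Already a fixed point.
Sat(EF (p & crit)) = {q4}
|Sat(EF (p & crit))| = |{q4}| = 1.

1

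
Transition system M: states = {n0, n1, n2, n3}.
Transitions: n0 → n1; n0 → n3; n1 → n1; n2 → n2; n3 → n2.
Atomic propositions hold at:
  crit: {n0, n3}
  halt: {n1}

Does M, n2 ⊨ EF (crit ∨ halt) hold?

No

Sat(crit ∨ halt) = {n0, n1, n3}
EF (crit ∨ halt): least fixpoint, start Z0 = {n0, n1, n3}, add states with some successor in Z. Already a fixed point.
Sat(EF (crit ∨ halt)) = {n0, n1, n3}
n2 ∉ Sat(EF (crit ∨ halt)) = {n0, n1, n3}, so the formula does not hold at n2.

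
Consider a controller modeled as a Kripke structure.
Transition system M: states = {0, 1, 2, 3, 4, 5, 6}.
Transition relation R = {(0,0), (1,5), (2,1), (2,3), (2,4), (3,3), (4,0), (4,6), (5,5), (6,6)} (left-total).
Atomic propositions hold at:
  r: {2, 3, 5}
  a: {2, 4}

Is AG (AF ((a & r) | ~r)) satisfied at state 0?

Yes

Sat(a & r) = {2}
Sat(~r) = {0, 1, 4, 6}
Sat((a & r) | ~r) = {0, 1, 2, 4, 6}
AF ((a & r) | ~r): least fixpoint, start Z0 = {0, 1, 2, 4, 6}, add states with every successor in Z. Already a fixed point.
Sat(AF ((a & r) | ~r)) = {0, 1, 2, 4, 6}
AG (AF ((a & r) | ~r)): greatest fixpoint, start Z0 = {0, 1, 2, 4, 6}, keep only states in Sat with every successor in Z. Z1 = {0, 4, 6}; fixed.
Sat(AG (AF ((a & r) | ~r))) = {0, 4, 6}
0 ∈ Sat(AG (AF ((a & r) | ~r))) = {0, 4, 6}, so the formula holds at 0.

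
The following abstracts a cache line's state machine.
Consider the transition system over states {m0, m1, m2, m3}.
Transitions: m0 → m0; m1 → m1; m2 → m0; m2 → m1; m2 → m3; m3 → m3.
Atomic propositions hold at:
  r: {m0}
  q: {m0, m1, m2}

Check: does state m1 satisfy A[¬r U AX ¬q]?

No

Sat(¬r) = {m1, m2, m3}
Sat(¬q) = {m3}
Sat(AX ¬q) = {s : every successor in {m3}} = {m3}
A[¬r U AX ¬q]: least fixpoint, start Z0 = Sat(AX ¬q) = {m3}, add states in Sat(¬r) with every successor in Z. Already a fixed point.
Sat(A[¬r U AX ¬q]) = {m3}
m1 ∉ Sat(A[¬r U AX ¬q]) = {m3}, so the formula does not hold at m1.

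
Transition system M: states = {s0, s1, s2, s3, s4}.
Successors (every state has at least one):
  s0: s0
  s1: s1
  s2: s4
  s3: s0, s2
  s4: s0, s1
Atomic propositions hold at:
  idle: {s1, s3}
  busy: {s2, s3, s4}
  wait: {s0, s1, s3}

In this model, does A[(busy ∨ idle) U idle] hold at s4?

No

Sat(busy ∨ idle) = {s1, s2, s3, s4}
A[(busy ∨ idle) U idle]: least fixpoint, start Z0 = Sat(idle) = {s1, s3}, add states in Sat(busy ∨ idle) with every successor in Z. Already a fixed point.
Sat(A[(busy ∨ idle) U idle]) = {s1, s3}
s4 ∉ Sat(A[(busy ∨ idle) U idle]) = {s1, s3}, so the formula does not hold at s4.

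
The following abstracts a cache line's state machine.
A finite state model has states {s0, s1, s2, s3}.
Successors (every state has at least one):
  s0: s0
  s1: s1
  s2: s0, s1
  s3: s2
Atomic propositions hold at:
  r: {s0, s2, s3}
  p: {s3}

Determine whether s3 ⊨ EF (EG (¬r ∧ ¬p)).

Sat(¬r) = {s1}
Sat(¬p) = {s0, s1, s2}
Sat(¬r ∧ ¬p) = {s1}
EG (¬r ∧ ¬p): greatest fixpoint, start Z0 = {s1}, keep only states in Sat with some successor in Z. Already a fixed point.
Sat(EG (¬r ∧ ¬p)) = {s1}
EF (EG (¬r ∧ ¬p)): least fixpoint, start Z0 = {s1}, add states with some successor in Z. Z1 = {s1, s2}; Z2 = {s1, s2, s3}; fixed.
Sat(EF (EG (¬r ∧ ¬p))) = {s1, s2, s3}
s3 ∈ Sat(EF (EG (¬r ∧ ¬p))) = {s1, s2, s3}, so the formula holds at s3.

Yes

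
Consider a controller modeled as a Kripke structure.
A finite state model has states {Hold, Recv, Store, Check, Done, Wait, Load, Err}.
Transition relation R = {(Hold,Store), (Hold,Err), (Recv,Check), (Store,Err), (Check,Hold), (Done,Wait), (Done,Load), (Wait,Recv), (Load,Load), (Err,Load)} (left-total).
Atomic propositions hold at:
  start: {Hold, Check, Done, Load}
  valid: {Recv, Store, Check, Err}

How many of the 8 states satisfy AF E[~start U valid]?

6

Sat(~start) = {Recv, Store, Wait, Err}
E[~start U valid]: least fixpoint, start Z0 = Sat(valid) = {Recv, Store, Check, Err}, add states in Sat(~start) with some successor in Z. Z1 = {Recv, Store, Check, Wait, Err}; fixed.
Sat(E[~start U valid]) = {Recv, Store, Check, Wait, Err}
AF E[~start U valid]: least fixpoint, start Z0 = {Recv, Store, Check, Wait, Err}, add states with every successor in Z. Z1 = {Hold, Recv, Store, Check, Wait, Err}; fixed.
Sat(AF E[~start U valid]) = {Hold, Recv, Store, Check, Wait, Err}
|Sat(AF E[~start U valid])| = |{Hold, Recv, Store, Check, Wait, Err}| = 6.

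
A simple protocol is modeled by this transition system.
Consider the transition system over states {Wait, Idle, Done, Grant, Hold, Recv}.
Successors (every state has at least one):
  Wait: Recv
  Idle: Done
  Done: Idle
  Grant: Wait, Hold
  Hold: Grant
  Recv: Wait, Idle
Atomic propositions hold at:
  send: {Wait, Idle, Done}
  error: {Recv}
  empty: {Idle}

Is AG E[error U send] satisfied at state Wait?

E[error U send]: least fixpoint, start Z0 = Sat(send) = {Wait, Idle, Done}, add states in Sat(error) with some successor in Z. Z1 = {Wait, Idle, Done, Recv}; fixed.
Sat(E[error U send]) = {Wait, Idle, Done, Recv}
AG E[error U send]: greatest fixpoint, start Z0 = {Wait, Idle, Done, Recv}, keep only states in Sat with every successor in Z. Already a fixed point.
Sat(AG E[error U send]) = {Wait, Idle, Done, Recv}
Wait ∈ Sat(AG E[error U send]) = {Wait, Idle, Done, Recv}, so the formula holds at Wait.

Yes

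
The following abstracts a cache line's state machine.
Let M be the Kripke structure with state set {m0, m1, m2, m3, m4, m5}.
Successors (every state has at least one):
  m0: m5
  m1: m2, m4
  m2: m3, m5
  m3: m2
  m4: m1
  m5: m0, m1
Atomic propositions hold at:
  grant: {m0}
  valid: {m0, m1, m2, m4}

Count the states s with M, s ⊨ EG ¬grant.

Sat(¬grant) = {m1, m2, m3, m4, m5}
EG ¬grant: greatest fixpoint, start Z0 = {m1, m2, m3, m4, m5}, keep only states in Sat with some successor in Z. Already a fixed point.
Sat(EG ¬grant) = {m1, m2, m3, m4, m5}
|Sat(EG ¬grant)| = |{m1, m2, m3, m4, m5}| = 5.

5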